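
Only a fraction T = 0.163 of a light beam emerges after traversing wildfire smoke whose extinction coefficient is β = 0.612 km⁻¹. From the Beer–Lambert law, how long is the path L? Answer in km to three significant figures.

2.96 km

Beer–Lambert: T = exp(−βL) ⇒ L = −ln(T)/β = −ln(0.163)/0.612 = 1.8140/0.612 = 2.964 km.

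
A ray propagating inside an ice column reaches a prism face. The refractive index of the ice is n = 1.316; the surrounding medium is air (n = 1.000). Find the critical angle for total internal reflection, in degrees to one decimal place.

49.5°

sin θ_c = n_air / n = 1.000 / 1.316 = 0.7599.
θ_c = arcsin(0.7599) = 49.45°.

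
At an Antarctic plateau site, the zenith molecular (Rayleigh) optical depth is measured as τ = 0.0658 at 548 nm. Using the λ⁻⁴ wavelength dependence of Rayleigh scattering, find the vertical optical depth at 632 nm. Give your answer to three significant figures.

τ(632 nm) = τ(548 nm) × (548/632)⁴ = 0.0658 × (0.8671)⁴ = 0.0658 × 0.5653 = 0.0372.

0.0372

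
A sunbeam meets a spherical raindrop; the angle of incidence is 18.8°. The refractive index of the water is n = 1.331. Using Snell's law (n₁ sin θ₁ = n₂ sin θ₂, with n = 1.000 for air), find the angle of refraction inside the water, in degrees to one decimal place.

Snell: sin θ_r = sin θ_i / n = sin 18.8° / 1.331 = 0.3223 / 1.331 = 0.2421.
θ_r = arcsin(0.2421) = 14.01°.

14.0°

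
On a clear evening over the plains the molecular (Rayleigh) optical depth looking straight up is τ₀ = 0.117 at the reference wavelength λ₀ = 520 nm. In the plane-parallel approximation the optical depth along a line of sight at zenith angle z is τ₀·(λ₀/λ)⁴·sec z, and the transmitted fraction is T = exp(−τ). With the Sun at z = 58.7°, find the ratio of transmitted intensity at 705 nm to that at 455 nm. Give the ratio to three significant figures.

Airmass: sec 58.7° = 1.9249.
τ(705 nm) = 0.117 × (520/705)⁴ × 1.9249 = 0.117 × 0.2960 × 1.9249 = 0.0667.
τ(455 nm) = 0.117 × (520/455)⁴ × 1.9249 = 0.117 × 1.7060 × 1.9249 = 0.3842.
T(705)/T(455) = exp(τ_B − τ_A) = exp(0.3175) = 1.3737.

1.37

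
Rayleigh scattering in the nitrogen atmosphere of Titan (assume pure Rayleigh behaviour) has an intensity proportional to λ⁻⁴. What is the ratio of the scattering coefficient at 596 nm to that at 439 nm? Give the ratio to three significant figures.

Rayleigh scattering ∝ λ⁻⁴, so the ratio of coefficients is the inverse fourth power of the wavelength ratio.
σ(596)/σ(439) = (439/596)⁴ = (0.7366)⁴ = 0.2944.

0.294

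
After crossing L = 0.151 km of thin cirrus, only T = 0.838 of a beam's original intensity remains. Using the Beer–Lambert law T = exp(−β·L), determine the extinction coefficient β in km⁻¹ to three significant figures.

Beer–Lambert: T = exp(−βL) ⇒ β = −ln(T)/L = −ln(0.838)/0.151 = 0.1767/0.151 = 1.17 km⁻¹.

1.17 km⁻¹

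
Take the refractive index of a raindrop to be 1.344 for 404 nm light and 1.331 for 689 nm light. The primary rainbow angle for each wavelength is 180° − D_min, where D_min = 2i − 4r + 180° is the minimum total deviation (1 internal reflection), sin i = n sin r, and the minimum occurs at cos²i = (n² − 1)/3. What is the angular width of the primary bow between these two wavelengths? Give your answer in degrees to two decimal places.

At 404 nm (n = 1.344): cos²i = 0.26878 → i = 58.772°, r = 39.512°, D_min = 139.495°, rainbow angle = 40.505°.
At 689 nm (n = 1.331): cos²i = 0.25719 → i = 59.527°, r = 40.356°, D_min = 137.630°, rainbow angle = 42.370°.
Angular width = |40.505° − 42.370°| = 1.865°.

1.86°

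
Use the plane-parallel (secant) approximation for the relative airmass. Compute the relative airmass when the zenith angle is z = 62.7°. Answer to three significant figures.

2.18

X = sec z = 1/cos 62.7° = 1/0.4586 = 2.1803.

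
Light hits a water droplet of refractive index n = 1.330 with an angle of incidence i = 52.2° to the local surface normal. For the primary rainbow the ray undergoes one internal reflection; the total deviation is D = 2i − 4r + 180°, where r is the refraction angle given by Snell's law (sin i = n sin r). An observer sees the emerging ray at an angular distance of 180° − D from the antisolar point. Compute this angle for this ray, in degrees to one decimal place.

sin r = sin 52.2° / 1.330 = 0.7902/1.330 = 0.5941; r = 36.45°.
D = 2·52.2° − 4·36.45° + 180° = 104.40° − 145.79° + 180° = 138.61°.
Angle from antisolar point = 180° − D = 41.39°.

41.4°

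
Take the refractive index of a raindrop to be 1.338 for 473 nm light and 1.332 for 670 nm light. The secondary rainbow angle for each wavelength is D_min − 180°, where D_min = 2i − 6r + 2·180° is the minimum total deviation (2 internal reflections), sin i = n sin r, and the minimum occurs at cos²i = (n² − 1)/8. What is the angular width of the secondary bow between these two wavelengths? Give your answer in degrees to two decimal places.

At 473 nm (n = 1.338): cos²i = 0.09878 → i = 71.682°, r = 45.195°, D_min = 232.193°, rainbow angle = 52.193°.
At 670 nm (n = 1.332): cos²i = 0.09678 → i = 71.875°, r = 45.520°, D_min = 230.628°, rainbow angle = 50.628°.
Angular width = |52.193° − 50.628°| = 1.564°.

1.56°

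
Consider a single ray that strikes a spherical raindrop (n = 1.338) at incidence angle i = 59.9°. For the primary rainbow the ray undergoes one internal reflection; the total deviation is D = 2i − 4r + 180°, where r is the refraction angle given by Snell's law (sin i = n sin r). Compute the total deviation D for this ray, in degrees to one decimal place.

sin r = sin 59.9° / 1.338 = 0.8652/1.338 = 0.6466; r = 40.29°.
D = 2·59.9° − 4·40.29° + 180° = 119.80° − 161.14° + 180° = 138.66°.

138.7°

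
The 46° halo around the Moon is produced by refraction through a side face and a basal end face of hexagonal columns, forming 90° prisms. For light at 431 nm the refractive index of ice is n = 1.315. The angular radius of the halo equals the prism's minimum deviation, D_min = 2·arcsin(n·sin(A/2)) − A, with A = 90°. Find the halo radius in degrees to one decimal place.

46.8°

n·sin(A/2) = 1.315 × sin 45° = 1.315 × 0.7071 = 0.9298.
D_min = 2·arcsin(0.9298) − 90° = 2 × 68.411° − 90° = 46.821°.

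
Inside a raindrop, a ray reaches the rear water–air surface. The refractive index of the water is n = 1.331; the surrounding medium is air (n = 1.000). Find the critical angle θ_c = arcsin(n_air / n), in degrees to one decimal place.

48.7°

sin θ_c = n_air / n = 1.000 / 1.331 = 0.7513.
θ_c = arcsin(0.7513) = 48.70°.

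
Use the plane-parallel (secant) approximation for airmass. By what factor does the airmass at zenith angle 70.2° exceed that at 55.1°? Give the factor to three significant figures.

X(70.2°)/X(55.1°) = sec 70.2° / sec 55.1° = cos 55.1° / cos 70.2° = 0.5721/0.3387 = 1.6891.

1.69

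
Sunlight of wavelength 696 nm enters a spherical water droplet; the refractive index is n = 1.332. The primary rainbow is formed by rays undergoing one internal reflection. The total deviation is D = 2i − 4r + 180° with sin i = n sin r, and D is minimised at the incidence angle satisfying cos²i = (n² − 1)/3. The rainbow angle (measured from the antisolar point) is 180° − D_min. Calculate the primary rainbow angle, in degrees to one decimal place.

cos²i = (1.77422 − 1)/3 = 0.25807; i = arccos(0.50801) = 59.469°.
sin r = sin 59.469°/1.332 = 0.64666; r = 40.290°.
D_min = 2·59.469° − 4·40.290° + 180° = 137.776°.
Rainbow angle = 180° − D_min = 42.224°.

42.2°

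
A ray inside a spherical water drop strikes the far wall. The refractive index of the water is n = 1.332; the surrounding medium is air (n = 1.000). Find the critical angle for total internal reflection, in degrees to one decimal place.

48.7°

sin θ_c = n_air / n = 1.000 / 1.332 = 0.7508.
θ_c = arcsin(0.7508) = 48.66°.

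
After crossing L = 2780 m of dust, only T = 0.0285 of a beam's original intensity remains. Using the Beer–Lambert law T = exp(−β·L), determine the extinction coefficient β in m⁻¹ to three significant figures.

0.00128 m⁻¹

Beer–Lambert: T = exp(−βL) ⇒ β = −ln(T)/L = −ln(0.0285)/2780 = 3.5579/2780 = 0.00128 m⁻¹.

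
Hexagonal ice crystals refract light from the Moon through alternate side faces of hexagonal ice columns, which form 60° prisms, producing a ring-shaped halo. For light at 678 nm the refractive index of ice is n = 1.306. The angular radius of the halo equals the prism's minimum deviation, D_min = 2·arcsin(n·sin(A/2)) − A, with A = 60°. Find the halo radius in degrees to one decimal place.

n·sin(A/2) = 1.306 × sin 30° = 1.306 × 0.5000 = 0.6530.
D_min = 2·arcsin(0.6530) − 60° = 2 × 40.768° − 60° = 21.536°.

21.5°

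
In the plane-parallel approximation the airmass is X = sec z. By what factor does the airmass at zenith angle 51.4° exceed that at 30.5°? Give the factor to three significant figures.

X(51.4°)/X(30.5°) = sec 51.4° / sec 30.5° = cos 30.5° / cos 51.4° = 0.8616/0.6239 = 1.3811.

1.38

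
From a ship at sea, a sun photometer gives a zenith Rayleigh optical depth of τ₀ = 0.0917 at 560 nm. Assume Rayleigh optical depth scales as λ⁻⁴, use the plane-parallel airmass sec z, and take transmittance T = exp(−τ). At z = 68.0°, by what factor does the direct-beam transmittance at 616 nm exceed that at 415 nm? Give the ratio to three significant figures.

1.90

Airmass: sec 68.0° = 2.6695.
τ(616 nm) = 0.0917 × (560/616)⁴ × 2.6695 = 0.0917 × 0.6830 × 2.6695 = 0.1672.
τ(415 nm) = 0.0917 × (560/415)⁴ × 2.6695 = 0.0917 × 3.3156 × 2.6695 = 0.8116.
T(616)/T(415) = exp(τ_B − τ_A) = exp(0.6444) = 1.9049.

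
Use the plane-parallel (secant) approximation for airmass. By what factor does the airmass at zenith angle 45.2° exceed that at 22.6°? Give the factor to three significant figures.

1.31

X(45.2°)/X(22.6°) = sec 45.2° / sec 22.6° = cos 22.6° / cos 45.2° = 0.9232/0.7046 = 1.3102.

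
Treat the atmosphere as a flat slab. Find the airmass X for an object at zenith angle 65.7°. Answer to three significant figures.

X = sec z = 1/cos 65.7° = 1/0.4115 = 2.4300.

2.43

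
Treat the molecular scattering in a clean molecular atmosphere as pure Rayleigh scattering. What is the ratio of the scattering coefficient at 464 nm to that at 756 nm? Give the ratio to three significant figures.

Rayleigh scattering ∝ λ⁻⁴, so the ratio of coefficients is the inverse fourth power of the wavelength ratio.
σ(464)/σ(756) = (756/464)⁴ = (1.6293)⁴ = 7.047.

7.05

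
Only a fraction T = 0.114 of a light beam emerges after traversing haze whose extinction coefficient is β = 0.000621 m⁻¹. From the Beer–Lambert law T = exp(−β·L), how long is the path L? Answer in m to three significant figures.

3500 m

Beer–Lambert: T = exp(−βL) ⇒ L = −ln(T)/β = −ln(0.114)/0.000621 = 2.1716/0.000621 = 3497 m.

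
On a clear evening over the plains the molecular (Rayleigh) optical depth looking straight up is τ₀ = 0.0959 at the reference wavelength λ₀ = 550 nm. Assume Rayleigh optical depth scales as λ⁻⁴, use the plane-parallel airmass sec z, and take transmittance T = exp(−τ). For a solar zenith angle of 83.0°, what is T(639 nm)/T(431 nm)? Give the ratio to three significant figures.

5.23

Airmass: sec 83.0° = 8.2055.
τ(639 nm) = 0.0959 × (550/639)⁴ × 8.2055 = 0.0959 × 0.5488 × 8.2055 = 0.4319.
τ(431 nm) = 0.0959 × (550/431)⁴ × 8.2055 = 0.0959 × 2.6518 × 8.2055 = 2.0867.
T(639)/T(431) = exp(τ_B − τ_A) = exp(1.6548) = 5.2322.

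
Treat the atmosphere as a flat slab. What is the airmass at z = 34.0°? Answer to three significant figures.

X = sec z = 1/cos 34.0° = 1/0.8290 = 1.2062.

1.21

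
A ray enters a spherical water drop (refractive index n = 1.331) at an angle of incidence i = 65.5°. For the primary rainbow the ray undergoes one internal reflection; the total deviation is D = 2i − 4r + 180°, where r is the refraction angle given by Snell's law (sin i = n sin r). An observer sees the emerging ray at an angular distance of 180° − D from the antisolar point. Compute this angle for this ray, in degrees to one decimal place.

sin r = sin 65.5° / 1.331 = 0.9100/1.331 = 0.6837; r = 43.13°.
D = 2·65.5° − 4·43.13° + 180° = 131.00° − 172.52° + 180° = 138.48°.
Angle from antisolar point = 180° − D = 41.52°.

41.5°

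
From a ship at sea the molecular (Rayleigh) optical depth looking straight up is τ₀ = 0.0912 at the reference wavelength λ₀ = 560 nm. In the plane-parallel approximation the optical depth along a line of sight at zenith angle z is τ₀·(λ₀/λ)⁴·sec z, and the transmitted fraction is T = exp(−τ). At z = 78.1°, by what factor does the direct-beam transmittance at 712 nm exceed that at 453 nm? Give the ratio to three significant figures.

Airmass: sec 78.1° = 4.8496.
τ(712 nm) = 0.0912 × (560/712)⁴ × 4.8496 = 0.0912 × 0.3827 × 4.8496 = 0.1693.
τ(453 nm) = 0.0912 × (560/453)⁴ × 4.8496 = 0.0912 × 2.3354 × 4.8496 = 1.0329.
T(712)/T(453) = exp(τ_B − τ_A) = exp(0.8636) = 2.3718.

2.37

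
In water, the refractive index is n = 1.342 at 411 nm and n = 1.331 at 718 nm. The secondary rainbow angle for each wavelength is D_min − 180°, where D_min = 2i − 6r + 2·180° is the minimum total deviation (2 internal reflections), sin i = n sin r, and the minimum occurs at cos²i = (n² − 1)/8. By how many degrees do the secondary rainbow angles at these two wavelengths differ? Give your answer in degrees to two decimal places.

2.86°

At 411 nm (n = 1.342): cos²i = 0.10012 → i = 71.554°, r = 44.981°, D_min = 233.222°, rainbow angle = 53.222°.
At 718 nm (n = 1.331): cos²i = 0.09645 → i = 71.907°, r = 45.575°, D_min = 230.365°, rainbow angle = 50.365°.
Angular width = |53.222° − 50.365°| = 2.857°.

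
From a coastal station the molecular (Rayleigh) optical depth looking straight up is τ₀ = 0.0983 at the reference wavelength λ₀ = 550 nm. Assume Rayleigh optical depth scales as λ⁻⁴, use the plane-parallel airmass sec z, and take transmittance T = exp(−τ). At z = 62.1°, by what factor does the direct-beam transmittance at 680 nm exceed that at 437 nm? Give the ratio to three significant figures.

1.55

Airmass: sec 62.1° = 2.1371.
τ(680 nm) = 0.0983 × (550/680)⁴ × 2.1371 = 0.0983 × 0.4280 × 2.1371 = 0.0899.
τ(437 nm) = 0.0983 × (550/437)⁴ × 2.1371 = 0.0983 × 2.5091 × 2.1371 = 0.5271.
T(680)/T(437) = exp(τ_B − τ_A) = exp(0.4372) = 1.5484.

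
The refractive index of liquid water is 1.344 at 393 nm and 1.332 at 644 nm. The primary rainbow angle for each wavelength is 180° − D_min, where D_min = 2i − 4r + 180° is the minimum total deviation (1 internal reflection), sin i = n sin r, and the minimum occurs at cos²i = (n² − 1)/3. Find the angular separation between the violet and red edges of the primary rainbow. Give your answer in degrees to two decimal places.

1.72°

At 393 nm (n = 1.344): cos²i = 0.26878 → i = 58.772°, r = 39.512°, D_min = 139.495°, rainbow angle = 40.505°.
At 644 nm (n = 1.332): cos²i = 0.25807 → i = 59.469°, r = 40.290°, D_min = 137.776°, rainbow angle = 42.224°.
Angular width = |40.505° − 42.224°| = 1.719°.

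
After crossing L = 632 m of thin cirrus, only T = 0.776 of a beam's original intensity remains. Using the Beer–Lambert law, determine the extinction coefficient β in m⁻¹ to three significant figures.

0.000401 m⁻¹

Beer–Lambert: T = exp(−βL) ⇒ β = −ln(T)/L = −ln(0.776)/632 = 0.2536/632 = 0.0004013 m⁻¹.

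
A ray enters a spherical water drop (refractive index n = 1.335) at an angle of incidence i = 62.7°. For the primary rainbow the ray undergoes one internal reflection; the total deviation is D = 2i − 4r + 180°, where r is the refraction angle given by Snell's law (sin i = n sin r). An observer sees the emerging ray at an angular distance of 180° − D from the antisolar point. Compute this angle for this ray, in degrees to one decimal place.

sin r = sin 62.7° / 1.335 = 0.8886/1.335 = 0.6656; r = 41.73°.
D = 2·62.7° − 4·41.73° + 180° = 125.40° − 166.92° + 180° = 138.48°.
Angle from antisolar point = 180° − D = 41.52°.

41.5°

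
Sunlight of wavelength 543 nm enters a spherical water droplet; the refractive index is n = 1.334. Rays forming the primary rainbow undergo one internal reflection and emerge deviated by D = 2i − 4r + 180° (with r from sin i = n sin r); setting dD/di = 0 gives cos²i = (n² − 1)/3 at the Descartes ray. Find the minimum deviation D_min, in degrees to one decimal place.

cos²i = (1.77956 − 1)/3 = 0.25985; i = arccos(0.50976) = 59.352°.
sin r = sin 59.352°/1.334 = 0.64492; r = 40.159°.
D_min = 2·59.352° − 4·40.159° + 180° = 138.067°.

138.1°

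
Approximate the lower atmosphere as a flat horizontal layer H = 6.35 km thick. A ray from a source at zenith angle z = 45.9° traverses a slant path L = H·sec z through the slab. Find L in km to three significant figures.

9.12 km

sec z = 1/cos 45.9° = 1.4370.
L = 6.35 × 1.4370 = 9.125 km.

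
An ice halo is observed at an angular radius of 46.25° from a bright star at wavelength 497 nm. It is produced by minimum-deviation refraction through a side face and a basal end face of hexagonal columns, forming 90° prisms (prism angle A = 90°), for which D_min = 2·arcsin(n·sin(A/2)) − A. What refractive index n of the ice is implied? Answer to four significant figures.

1.312

Rearranging: n = sin((D_min + A)/2) / sin(A/2).
(D_min + A)/2 = (46.25° + 90°)/2 = 68.125°.
n = sin 68.125° / sin 45° = 0.9280 / 0.7071 = 1.3124.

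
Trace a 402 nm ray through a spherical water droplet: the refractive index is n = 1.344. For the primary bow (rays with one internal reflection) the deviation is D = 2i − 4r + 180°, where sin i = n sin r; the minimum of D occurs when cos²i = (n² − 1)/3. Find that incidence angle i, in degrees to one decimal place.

cos²i = (1.344² − 1)/3 = (1.80634 − 1)/3 = 0.26878.
cos i = 0.51844, so i = 58.772°.

58.8°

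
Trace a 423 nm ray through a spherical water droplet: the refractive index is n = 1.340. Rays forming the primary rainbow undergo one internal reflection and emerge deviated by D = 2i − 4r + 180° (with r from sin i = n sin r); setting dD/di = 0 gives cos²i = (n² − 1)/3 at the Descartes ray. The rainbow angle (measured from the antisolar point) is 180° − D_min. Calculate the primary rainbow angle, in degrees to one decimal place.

cos²i = (1.79560 − 1)/3 = 0.26520; i = arccos(0.51498) = 59.004°.
sin r = sin 59.004°/1.340 = 0.63971; r = 39.770°.
D_min = 2·59.004° − 4·39.770° + 180° = 138.929°.
Rainbow angle = 180° − D_min = 41.071°.

41.1°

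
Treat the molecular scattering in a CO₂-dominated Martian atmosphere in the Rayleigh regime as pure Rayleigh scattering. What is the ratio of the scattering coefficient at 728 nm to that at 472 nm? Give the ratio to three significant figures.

Rayleigh scattering ∝ λ⁻⁴, so the ratio of coefficients is the inverse fourth power of the wavelength ratio.
σ(728)/σ(472) = (472/728)⁴ = (0.6484)⁴ = 0.1767.

0.177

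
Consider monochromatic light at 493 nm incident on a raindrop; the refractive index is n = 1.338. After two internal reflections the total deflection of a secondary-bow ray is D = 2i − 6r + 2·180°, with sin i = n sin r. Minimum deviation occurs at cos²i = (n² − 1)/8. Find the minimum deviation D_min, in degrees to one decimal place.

232.2°

cos²i = (1.79024 − 1)/8 = 0.09878; i = arccos(0.31429) = 71.682°.
sin r = sin 71.682°/1.338 = 0.70951; r = 45.195°.
D_min = 2·71.682° − 6·45.195° + 360° = 232.193°.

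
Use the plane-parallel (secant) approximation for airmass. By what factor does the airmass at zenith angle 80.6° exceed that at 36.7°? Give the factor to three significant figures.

X(80.6°)/X(36.7°) = sec 80.6° / sec 36.7° = cos 36.7° / cos 80.6° = 0.8018/0.1633 = 4.9091.

4.91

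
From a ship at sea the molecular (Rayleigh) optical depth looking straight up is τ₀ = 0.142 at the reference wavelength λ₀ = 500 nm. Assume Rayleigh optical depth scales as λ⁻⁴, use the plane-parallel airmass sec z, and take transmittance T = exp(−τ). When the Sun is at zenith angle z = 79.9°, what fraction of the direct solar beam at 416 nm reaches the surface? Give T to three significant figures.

sec 79.9° = 5.7023.
τ = 0.142 × (500/416)⁴ × 5.7023 = 0.142 × 2.0869 × 5.7023 = 1.6898.
T = exp(−1.6898) = 0.1845.

0.185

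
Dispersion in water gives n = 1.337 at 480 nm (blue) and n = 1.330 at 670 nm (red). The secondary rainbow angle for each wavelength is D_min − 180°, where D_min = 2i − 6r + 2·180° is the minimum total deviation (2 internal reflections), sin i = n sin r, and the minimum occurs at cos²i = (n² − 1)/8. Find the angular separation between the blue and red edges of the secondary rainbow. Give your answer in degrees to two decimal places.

1.83°

At 480 nm (n = 1.337): cos²i = 0.09845 → i = 71.714°, r = 45.249°, D_min = 231.934°, rainbow angle = 51.934°.
At 670 nm (n = 1.330): cos²i = 0.09611 → i = 71.940°, r = 45.630°, D_min = 230.101°, rainbow angle = 50.101°.
Angular width = |51.934° − 50.101°| = 1.832°.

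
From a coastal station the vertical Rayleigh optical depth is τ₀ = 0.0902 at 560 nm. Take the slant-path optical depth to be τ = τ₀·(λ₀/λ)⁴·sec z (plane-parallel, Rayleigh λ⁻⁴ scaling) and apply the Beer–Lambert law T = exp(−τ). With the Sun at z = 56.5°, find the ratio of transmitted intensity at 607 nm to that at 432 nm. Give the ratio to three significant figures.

1.41

Airmass: sec 56.5° = 1.8118.
τ(607 nm) = 0.0902 × (560/607)⁴ × 1.8118 = 0.0902 × 0.7244 × 1.8118 = 0.1184.
τ(432 nm) = 0.0902 × (560/432)⁴ × 1.8118 = 0.0902 × 2.8237 × 1.8118 = 0.4615.
T(607)/T(432) = exp(τ_B − τ_A) = exp(0.3431) = 1.4093.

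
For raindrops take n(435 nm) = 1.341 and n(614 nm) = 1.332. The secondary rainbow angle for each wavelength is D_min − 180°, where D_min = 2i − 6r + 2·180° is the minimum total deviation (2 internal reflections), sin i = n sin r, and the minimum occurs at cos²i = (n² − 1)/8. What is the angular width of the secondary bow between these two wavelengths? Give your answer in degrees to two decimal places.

At 435 nm (n = 1.341): cos²i = 0.09979 → i = 71.586°, r = 45.034°, D_min = 232.966°, rainbow angle = 52.966°.
At 614 nm (n = 1.332): cos²i = 0.09678 → i = 71.875°, r = 45.520°, D_min = 230.628°, rainbow angle = 50.628°.
Angular width = |52.966° − 50.628°| = 2.337°.

2.34°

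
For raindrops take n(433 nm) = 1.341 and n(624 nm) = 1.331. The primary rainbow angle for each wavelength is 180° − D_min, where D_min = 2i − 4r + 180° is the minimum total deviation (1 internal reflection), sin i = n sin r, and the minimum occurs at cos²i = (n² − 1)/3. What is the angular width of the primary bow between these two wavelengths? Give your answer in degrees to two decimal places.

At 433 nm (n = 1.341): cos²i = 0.26609 → i = 58.946°, r = 39.705°, D_min = 139.071°, rainbow angle = 40.929°.
At 624 nm (n = 1.331): cos²i = 0.25719 → i = 59.527°, r = 40.356°, D_min = 137.630°, rainbow angle = 42.370°.
Angular width = |40.929° − 42.370°| = 1.441°.

1.44°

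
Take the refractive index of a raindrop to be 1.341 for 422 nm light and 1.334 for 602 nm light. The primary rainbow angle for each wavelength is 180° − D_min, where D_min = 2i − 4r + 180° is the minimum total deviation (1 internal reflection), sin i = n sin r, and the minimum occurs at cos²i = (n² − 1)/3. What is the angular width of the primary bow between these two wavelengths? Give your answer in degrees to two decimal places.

1.00°

At 422 nm (n = 1.341): cos²i = 0.26609 → i = 58.946°, r = 39.705°, D_min = 139.071°, rainbow angle = 40.929°.
At 602 nm (n = 1.334): cos²i = 0.25985 → i = 59.352°, r = 40.159°, D_min = 138.067°, rainbow angle = 41.933°.
Angular width = |40.929° − 41.933°| = 1.004°.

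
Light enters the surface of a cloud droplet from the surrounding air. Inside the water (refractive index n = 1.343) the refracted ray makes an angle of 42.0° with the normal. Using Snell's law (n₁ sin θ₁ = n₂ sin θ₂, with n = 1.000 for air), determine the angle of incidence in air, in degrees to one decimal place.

Snell: sin θ_i = n · sin θ_r = 1.343 × sin 42.0° = 1.343 × 0.6691 = 0.8986.
θ_i = arcsin(0.8986) = 63.98°.

64.0°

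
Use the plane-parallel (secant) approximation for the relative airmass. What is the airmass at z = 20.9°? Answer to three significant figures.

X = sec z = 1/cos 20.9° = 1/0.9342 = 1.0704.

1.07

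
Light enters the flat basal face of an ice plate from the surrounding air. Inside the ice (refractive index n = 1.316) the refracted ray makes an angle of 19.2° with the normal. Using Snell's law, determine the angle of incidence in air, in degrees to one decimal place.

25.6°

Snell: sin θ_i = n · sin θ_r = 1.316 × sin 19.2° = 1.316 × 0.3289 = 0.4328.
θ_i = arcsin(0.4328) = 25.64°.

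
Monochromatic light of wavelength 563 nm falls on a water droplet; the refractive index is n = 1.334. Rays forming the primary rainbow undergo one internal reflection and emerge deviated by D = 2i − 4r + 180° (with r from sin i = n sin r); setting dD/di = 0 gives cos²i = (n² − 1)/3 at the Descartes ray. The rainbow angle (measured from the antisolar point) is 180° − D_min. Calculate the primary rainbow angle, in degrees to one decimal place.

cos²i = (1.77956 − 1)/3 = 0.25985; i = arccos(0.50976) = 59.352°.
sin r = sin 59.352°/1.334 = 0.64492; r = 40.159°.
D_min = 2·59.352° − 4·40.159° + 180° = 138.067°.
Rainbow angle = 180° − D_min = 41.933°.

41.9°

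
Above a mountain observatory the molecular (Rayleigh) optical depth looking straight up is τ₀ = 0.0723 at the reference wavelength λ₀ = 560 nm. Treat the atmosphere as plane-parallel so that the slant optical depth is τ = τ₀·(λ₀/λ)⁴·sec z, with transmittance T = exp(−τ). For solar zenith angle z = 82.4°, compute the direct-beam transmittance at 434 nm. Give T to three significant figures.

sec 82.4° = 7.5611.
τ = 0.0723 × (560/434)⁴ × 7.5611 = 0.0723 × 2.7720 × 7.5611 = 1.5154.
T = exp(−1.5154) = 0.2197.

0.220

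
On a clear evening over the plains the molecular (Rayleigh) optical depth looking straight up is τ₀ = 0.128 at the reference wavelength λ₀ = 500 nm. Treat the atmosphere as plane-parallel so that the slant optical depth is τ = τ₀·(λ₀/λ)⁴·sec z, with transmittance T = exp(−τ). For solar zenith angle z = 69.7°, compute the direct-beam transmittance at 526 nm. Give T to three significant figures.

sec 69.7° = 2.8824.
τ = 0.128 × (500/526)⁴ × 2.8824 = 0.128 × 0.8165 × 2.8824 = 0.3012.
T = exp(−0.3012) = 0.7399.

0.740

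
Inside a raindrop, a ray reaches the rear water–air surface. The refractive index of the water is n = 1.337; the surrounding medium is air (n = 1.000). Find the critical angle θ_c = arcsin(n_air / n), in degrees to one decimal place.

48.4°

sin θ_c = n_air / n = 1.000 / 1.337 = 0.7479.
θ_c = arcsin(0.7479) = 48.41°.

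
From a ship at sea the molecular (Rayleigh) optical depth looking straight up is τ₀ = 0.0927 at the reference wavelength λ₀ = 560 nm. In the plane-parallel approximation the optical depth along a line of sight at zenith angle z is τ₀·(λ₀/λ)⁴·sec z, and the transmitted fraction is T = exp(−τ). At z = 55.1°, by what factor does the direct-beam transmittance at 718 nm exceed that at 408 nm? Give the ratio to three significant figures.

Airmass: sec 55.1° = 1.7478.
τ(718 nm) = 0.0927 × (560/718)⁴ × 1.7478 = 0.0927 × 0.3700 × 1.7478 = 0.0600.
τ(408 nm) = 0.0927 × (560/408)⁴ × 1.7478 = 0.0927 × 3.5490 × 1.7478 = 0.5750.
T(718)/T(408) = exp(τ_B − τ_A) = exp(0.5151) = 1.6738.

1.67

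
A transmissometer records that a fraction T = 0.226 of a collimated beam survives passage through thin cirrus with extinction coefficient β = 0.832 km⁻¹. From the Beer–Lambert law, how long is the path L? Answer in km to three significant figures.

Beer–Lambert: T = exp(−βL) ⇒ L = −ln(T)/β = −ln(0.226)/0.832 = 1.4872/0.832 = 1.788 km.

1.79 km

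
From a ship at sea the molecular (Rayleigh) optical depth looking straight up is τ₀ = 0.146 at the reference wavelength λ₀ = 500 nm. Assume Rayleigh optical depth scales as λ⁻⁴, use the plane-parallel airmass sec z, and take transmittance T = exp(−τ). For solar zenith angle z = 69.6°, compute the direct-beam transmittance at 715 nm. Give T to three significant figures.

sec 69.6° = 2.8688.
τ = 0.146 × (500/715)⁴ × 2.8688 = 0.146 × 0.2391 × 2.8688 = 0.1002.
T = exp(−0.1002) = 0.9047.

0.905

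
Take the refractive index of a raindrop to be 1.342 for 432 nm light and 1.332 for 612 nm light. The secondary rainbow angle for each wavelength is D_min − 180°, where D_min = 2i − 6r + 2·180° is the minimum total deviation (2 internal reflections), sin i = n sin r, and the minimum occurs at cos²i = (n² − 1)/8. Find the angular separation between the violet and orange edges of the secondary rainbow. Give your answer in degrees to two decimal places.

At 432 nm (n = 1.342): cos²i = 0.10012 → i = 71.554°, r = 44.981°, D_min = 233.222°, rainbow angle = 53.222°.
At 612 nm (n = 1.332): cos²i = 0.09678 → i = 71.875°, r = 45.520°, D_min = 230.628°, rainbow angle = 50.628°.
Angular width = |53.222° − 50.628°| = 2.594°.

2.59°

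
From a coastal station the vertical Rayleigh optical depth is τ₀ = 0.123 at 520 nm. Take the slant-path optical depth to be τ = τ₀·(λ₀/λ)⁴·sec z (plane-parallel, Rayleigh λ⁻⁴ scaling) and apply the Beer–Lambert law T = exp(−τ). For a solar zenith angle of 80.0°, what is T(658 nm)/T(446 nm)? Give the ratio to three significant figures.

Airmass: sec 80.0° = 5.7588.
τ(658 nm) = 0.123 × (520/658)⁴ × 5.7588 = 0.123 × 0.3900 × 5.7588 = 0.2763.
τ(446 nm) = 0.123 × (520/446)⁴ × 5.7588 = 0.123 × 1.8479 × 5.7588 = 1.3089.
T(658)/T(446) = exp(τ_B − τ_A) = exp(1.0326) = 2.8084.

2.81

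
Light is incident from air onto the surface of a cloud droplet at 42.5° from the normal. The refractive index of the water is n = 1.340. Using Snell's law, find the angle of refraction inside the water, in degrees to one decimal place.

30.3°

Snell: sin θ_r = sin θ_i / n = sin 42.5° / 1.340 = 0.6756 / 1.340 = 0.5042.
θ_r = arcsin(0.5042) = 30.28°.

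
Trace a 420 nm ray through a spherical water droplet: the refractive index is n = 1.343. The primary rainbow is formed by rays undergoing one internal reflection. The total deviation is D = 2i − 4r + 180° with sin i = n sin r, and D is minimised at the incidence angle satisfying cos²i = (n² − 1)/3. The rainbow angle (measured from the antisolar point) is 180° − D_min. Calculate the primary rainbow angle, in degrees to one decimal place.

cos²i = (1.80365 − 1)/3 = 0.26788; i = arccos(0.51757) = 58.830°.
sin r = sin 58.830°/1.343 = 0.63711; r = 39.577°.
D_min = 2·58.830° − 4·39.577° + 180° = 139.354°.
Rainbow angle = 180° − D_min = 40.646°.

40.6°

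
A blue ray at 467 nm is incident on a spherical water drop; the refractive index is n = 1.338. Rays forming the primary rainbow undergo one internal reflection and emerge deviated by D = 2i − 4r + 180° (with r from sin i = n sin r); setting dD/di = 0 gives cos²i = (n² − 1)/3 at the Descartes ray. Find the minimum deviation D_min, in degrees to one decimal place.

cos²i = (1.79024 − 1)/3 = 0.26341; i = arccos(0.51324) = 59.120°.
sin r = sin 59.120°/1.338 = 0.64144; r = 39.899°.
D_min = 2·59.120° − 4·39.899° + 180° = 138.643°.

138.6°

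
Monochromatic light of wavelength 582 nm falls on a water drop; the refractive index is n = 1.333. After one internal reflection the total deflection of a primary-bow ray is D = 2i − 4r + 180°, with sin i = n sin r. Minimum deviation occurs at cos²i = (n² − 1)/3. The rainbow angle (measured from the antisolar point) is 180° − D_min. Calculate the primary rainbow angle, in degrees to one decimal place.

42.1°

cos²i = (1.77689 − 1)/3 = 0.25896; i = arccos(0.50888) = 59.410°.
sin r = sin 59.410°/1.333 = 0.64579; r = 40.225°.
D_min = 2·59.410° − 4·40.225° + 180° = 137.922°.
Rainbow angle = 180° − D_min = 42.078°.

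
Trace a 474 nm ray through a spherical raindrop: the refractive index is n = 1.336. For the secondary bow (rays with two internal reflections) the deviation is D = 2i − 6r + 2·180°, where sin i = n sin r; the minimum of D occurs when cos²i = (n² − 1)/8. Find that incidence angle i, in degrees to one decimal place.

cos²i = (1.336² − 1)/8 = (1.78490 − 1)/8 = 0.09811.
cos i = 0.31323, so i = 71.746°.

71.7°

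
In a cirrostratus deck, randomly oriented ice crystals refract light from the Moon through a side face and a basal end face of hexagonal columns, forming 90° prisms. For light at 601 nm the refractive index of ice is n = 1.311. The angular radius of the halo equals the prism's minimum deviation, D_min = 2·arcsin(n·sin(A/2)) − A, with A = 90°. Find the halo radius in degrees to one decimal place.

n·sin(A/2) = 1.311 × sin 45° = 1.311 × 0.7071 = 0.9270.
D_min = 2·arcsin(0.9270) − 90° = 2 × 67.974° − 90° = 45.949°.

45.9°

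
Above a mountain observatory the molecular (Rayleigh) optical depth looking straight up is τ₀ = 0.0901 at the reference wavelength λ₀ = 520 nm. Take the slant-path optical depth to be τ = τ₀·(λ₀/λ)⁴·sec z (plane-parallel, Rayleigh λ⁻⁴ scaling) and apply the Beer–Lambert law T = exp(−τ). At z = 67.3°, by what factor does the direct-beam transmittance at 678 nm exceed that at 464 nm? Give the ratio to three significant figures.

Airmass: sec 67.3° = 2.5913.
τ(678 nm) = 0.0901 × (520/678)⁴ × 2.5913 = 0.0901 × 0.3460 × 2.5913 = 0.0808.
τ(464 nm) = 0.0901 × (520/464)⁴ × 2.5913 = 0.0901 × 1.5774 × 2.5913 = 0.3683.
T(678)/T(464) = exp(τ_B − τ_A) = exp(0.2875) = 1.3331.

1.33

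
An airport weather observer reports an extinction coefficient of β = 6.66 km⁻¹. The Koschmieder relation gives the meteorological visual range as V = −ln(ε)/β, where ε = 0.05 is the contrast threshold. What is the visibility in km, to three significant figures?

0.450 km

V = −ln(0.05) / 6.66 = 2.996 / 6.66 = 0.4498 km.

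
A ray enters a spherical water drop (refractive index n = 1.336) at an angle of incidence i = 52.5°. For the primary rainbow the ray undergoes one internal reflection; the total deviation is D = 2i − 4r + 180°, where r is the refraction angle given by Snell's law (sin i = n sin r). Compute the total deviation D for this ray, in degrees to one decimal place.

139.3°

sin r = sin 52.5° / 1.336 = 0.7934/1.336 = 0.5938; r = 36.43°.
D = 2·52.5° − 4·36.43° + 180° = 105.00° − 145.72° + 180° = 139.28°.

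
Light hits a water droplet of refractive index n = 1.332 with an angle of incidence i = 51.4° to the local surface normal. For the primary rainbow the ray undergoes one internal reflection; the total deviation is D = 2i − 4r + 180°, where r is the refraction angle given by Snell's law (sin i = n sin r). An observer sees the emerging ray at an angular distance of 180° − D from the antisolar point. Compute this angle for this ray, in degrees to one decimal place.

sin r = sin 51.4° / 1.332 = 0.7815/1.332 = 0.5867; r = 35.93°.
D = 2·51.4° − 4·35.93° + 180° = 102.80° − 143.70° + 180° = 139.10°.
Angle from antisolar point = 180° − D = 40.90°.

40.9°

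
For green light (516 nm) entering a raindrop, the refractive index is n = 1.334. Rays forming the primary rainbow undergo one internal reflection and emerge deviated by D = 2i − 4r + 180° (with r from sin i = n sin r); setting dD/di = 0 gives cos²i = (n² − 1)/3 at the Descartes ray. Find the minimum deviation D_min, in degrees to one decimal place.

138.1°

cos²i = (1.77956 − 1)/3 = 0.25985; i = arccos(0.50976) = 59.352°.
sin r = sin 59.352°/1.334 = 0.64492; r = 40.159°.
D_min = 2·59.352° − 4·40.159° + 180° = 138.067°.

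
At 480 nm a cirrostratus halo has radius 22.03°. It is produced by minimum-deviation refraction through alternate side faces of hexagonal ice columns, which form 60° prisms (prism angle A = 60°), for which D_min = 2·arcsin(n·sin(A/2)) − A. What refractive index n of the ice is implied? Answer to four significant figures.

Rearranging: n = sin((D_min + A)/2) / sin(A/2).
(D_min + A)/2 = (22.03° + 60°)/2 = 41.015°.
n = sin 41.015° / sin 30° = 0.6563 / 0.5000 = 1.3125.

1.313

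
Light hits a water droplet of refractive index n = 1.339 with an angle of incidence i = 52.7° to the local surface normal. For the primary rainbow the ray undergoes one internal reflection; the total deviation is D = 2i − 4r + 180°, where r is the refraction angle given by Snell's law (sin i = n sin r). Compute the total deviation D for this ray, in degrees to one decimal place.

139.6°

sin r = sin 52.7° / 1.339 = 0.7955/1.339 = 0.5941; r = 36.45°.
D = 2·52.7° − 4·36.45° + 180° = 105.40° − 145.79° + 180° = 139.61°.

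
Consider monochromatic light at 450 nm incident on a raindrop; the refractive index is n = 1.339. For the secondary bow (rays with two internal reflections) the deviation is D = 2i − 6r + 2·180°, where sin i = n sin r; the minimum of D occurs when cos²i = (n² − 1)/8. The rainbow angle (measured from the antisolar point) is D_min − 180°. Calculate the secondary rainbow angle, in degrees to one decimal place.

52.5°

cos²i = (1.79292 − 1)/8 = 0.09912; i = arccos(0.31483) = 71.650°.
sin r = sin 71.650°/1.339 = 0.70885; r = 45.141°.
D_min = 2·71.650° − 6·45.141° + 360° = 232.451°.
Rainbow angle = D_min − 180° = 52.451°.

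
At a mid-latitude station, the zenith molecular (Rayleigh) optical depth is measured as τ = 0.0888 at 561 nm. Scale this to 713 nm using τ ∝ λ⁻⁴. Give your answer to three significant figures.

τ(713 nm) = τ(561 nm) × (561/713)⁴ = 0.0888 × (0.7868)⁴ = 0.0888 × 0.3833 = 0.0340.

0.0340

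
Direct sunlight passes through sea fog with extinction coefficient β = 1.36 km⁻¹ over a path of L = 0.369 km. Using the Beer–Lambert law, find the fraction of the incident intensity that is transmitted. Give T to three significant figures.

τ = β·L = 1.36 × 0.369 = 0.5018.
T = exp(−0.5018) = 0.6054.

0.605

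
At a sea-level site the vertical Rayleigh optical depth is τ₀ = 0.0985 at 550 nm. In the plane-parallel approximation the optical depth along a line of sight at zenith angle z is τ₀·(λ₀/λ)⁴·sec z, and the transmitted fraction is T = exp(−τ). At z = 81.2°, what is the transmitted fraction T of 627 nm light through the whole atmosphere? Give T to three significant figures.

sec 81.2° = 6.5366.
τ = 0.0985 × (550/627)⁴ × 6.5366 = 0.0985 × 0.5921 × 6.5366 = 0.3812.
T = exp(−0.3812) = 0.6830.

0.683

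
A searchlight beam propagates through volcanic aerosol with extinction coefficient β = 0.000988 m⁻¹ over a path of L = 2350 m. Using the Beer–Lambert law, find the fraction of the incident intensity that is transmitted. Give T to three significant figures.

τ = β·L = 0.000988 × 2350 = 2.3218.
T = exp(−2.3218) = 0.0981.

0.0981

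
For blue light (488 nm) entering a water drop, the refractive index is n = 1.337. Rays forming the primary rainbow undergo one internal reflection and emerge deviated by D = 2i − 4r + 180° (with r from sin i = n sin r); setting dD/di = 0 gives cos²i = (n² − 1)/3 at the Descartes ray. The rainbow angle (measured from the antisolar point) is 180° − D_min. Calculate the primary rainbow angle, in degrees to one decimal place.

cos²i = (1.78757 − 1)/3 = 0.26252; i = arccos(0.51237) = 59.178°.
sin r = sin 59.178°/1.337 = 0.64231; r = 39.964°.
D_min = 2·59.178° − 4·39.964° + 180° = 138.500°.
Rainbow angle = 180° − D_min = 41.500°.

41.5°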